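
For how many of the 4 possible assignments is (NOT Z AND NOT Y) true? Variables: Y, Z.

Satisfying assignments: (0,0)
Count: 1 out of 4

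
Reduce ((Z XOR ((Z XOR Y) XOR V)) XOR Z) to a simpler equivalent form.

By XOR self-cancellation ((E XOR v) XOR v = E):
= ((Z XOR Y) XOR V)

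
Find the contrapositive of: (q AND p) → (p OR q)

Contrapositive: NOT (p OR q) → NOT (q AND p)
Note: A statement and its contrapositive are logically equivalent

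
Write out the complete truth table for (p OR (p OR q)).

p | q | Output
--------------
0 | 0 | 0
0 | 1 | 1
1 | 0 | 1
1 | 1 | 1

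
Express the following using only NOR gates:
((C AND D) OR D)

((((C NOR C) NOR (D NOR D)) NOR D) NOR (((C NOR C) NOR (D NOR D)) NOR D))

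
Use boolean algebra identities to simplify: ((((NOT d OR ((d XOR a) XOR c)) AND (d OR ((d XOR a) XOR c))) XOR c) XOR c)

By XOR self-cancellation ((E XOR v) XOR v = E) then distribution ((E OR v) AND (E OR NOT v) = E):
= ((d XOR a) XOR c)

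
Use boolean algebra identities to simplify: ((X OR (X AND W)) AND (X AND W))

By absorption (E AND (E OR v) = E):
= (X AND W)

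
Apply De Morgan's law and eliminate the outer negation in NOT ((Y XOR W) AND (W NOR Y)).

NOT (Y XOR W) OR NOT (W NOR Y)
De Morgan's: NOT(AND of terms) = OR of negations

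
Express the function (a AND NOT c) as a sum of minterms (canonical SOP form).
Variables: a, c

Σm(2) = (a AND NOT c)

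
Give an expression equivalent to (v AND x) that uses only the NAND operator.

((v NAND x) NAND (v NAND x))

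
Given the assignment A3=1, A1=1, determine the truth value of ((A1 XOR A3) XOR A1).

Substituting: ((1 XOR 1) XOR 1)
= 1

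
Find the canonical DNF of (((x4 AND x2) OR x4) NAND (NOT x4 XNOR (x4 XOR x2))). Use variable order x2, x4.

(NOT x2 AND NOT x4) OR (NOT x2 AND x4) OR (x2 AND NOT x4)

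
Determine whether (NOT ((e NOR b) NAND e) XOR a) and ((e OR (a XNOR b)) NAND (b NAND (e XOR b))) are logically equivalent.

No. Counterexample: with e=0, b=1, a=0, Expression 1 = 0 but Expression 2 = 1.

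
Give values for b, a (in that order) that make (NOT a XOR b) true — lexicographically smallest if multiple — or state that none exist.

b=0, a=0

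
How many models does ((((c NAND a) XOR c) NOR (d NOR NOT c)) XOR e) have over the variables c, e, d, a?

Satisfying assignments: (0,1,0,0), (0,1,0,1), (0,1,1,0), (0,1,1,1), (1,0,1,0), (1,1,0,0), (1,1,0,1), (1,1,1,1)
Count: 8 out of 16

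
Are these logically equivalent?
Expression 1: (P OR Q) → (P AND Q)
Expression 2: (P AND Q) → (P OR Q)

No, Converse is not equivalent to original (counterexample: P=0, Q=1)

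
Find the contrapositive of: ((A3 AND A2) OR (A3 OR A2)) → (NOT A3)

Contrapositive: A3 → NOT ((A3 AND A2) OR (A3 OR A2))
Note: A statement and its contrapositive are logically equivalent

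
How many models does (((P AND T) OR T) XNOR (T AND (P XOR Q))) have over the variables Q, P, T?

Satisfying assignments: (0,0,0), (0,1,0), (0,1,1), (1,0,0), (1,0,1), (1,1,0)
Count: 6 out of 8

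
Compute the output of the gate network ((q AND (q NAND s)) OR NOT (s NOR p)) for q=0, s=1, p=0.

Substituting: ((0 AND (0 NAND 1)) OR NOT (1 NOR 0))
= 1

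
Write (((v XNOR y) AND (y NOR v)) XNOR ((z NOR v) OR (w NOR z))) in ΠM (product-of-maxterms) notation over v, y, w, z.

ΠM(1, 3, 4, 6, 8, 12) = (v OR y OR w OR NOT z) AND (v OR y OR NOT w OR NOT z) AND (v OR NOT y OR w OR z) AND (v OR NOT y OR NOT w OR z) AND (NOT v OR y OR w OR z) AND (NOT v OR NOT y OR w OR z)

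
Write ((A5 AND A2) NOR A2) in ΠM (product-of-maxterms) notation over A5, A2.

ΠM(1, 3) = (A5 OR NOT A2) AND (NOT A5 OR NOT A2)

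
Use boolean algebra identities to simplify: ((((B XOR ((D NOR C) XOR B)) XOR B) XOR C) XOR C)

By XOR self-cancellation ((E XOR v) XOR v = E) then XOR self-cancellation ((E XOR v) XOR v = E):
= ((D NOR C) XOR B)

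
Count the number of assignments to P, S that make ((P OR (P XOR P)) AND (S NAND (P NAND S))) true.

Satisfying assignments: (1,0), (1,1)
Count: 2 out of 4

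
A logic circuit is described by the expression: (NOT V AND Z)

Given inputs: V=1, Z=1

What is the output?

Substituting: (NOT 1 AND 1)
= 0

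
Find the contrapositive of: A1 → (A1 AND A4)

Contrapositive: NOT (A1 AND A4) → NOT A1
Note: A statement and its contrapositive are logically equivalent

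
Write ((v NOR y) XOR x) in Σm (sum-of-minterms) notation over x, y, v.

Σm(0, 5, 6, 7) = (NOT x AND NOT y AND NOT v) OR (x AND NOT y AND v) OR (x AND y AND NOT v) OR (x AND y AND v)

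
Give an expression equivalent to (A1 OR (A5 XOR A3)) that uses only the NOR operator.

((A1 NOR ((((A5 NOR A3) NOR (A5 NOR A3)) NOR ((A5 NOR A3) NOR (A5 NOR A3))) NOR ((((A5 NOR A5) NOR (A3 NOR A3)) NOR ((A5 NOR A5) NOR (A3 NOR A3))) NOR (((A5 NOR A5) NOR (A3 NOR A3)) NOR ((A5 NOR A5) NOR (A3 NOR A3)))))) NOR (A1 NOR ((((A5 NOR A3) NOR (A5 NOR A3)) NOR ((A5 NOR A3) NOR (A5 NOR A3))) NOR ((((A5 NOR A5) NOR (A3 NOR A3)) NOR ((A5 NOR A5) NOR (A3 NOR A3))) NOR (((A5 NOR A5) NOR (A3 NOR A3)) NOR ((A5 NOR A5) NOR (A3 NOR A3)))))))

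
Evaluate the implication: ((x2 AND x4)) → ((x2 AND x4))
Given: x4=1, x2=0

Antecedent ((x2 AND x4)) = 0; consequent ((x2 AND x4)) = 0.
0 → 0 = 1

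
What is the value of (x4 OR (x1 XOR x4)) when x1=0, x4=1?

Substituting: (1 OR (0 XOR 1))
= 1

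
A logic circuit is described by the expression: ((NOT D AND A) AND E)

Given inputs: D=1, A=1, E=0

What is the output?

Substituting: ((NOT 1 AND 1) AND 0)
= 0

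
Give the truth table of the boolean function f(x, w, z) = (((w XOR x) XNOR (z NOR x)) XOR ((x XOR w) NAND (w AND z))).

x | w | z | Output
------------------
0 | 0 | 0 | 1
0 | 0 | 1 | 0
0 | 1 | 0 | 0
0 | 1 | 1 | 0
1 | 0 | 0 | 1
1 | 0 | 1 | 1
1 | 1 | 0 | 0
1 | 1 | 1 | 0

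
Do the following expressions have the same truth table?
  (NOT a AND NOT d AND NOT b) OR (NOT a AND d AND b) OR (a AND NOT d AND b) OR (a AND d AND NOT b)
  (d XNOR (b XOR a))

Yes, they are equivalent — the two output columns agree on all 8 assignments:
a | d | b | Expression 1 | Expression 2
---------------------------------------
0 | 0 | 0 | 1 | 1
0 | 0 | 1 | 0 | 0
0 | 1 | 0 | 0 | 0
0 | 1 | 1 | 1 | 1
1 | 0 | 0 | 0 | 0
1 | 0 | 1 | 1 | 1
1 | 1 | 0 | 1 | 1
1 | 1 | 1 | 0 | 0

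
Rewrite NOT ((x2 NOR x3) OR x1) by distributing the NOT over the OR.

NOT (x2 NOR x3) AND NOT x1
De Morgan's: NOT(OR of terms) = AND of negations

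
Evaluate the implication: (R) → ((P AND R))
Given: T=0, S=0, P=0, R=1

Antecedent (R) = 1; consequent ((P AND R)) = 0.
1 → 0 = 0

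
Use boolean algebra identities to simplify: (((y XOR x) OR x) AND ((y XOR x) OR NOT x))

By distribution ((E OR v) AND (E OR NOT v) = E):
= (y XOR x)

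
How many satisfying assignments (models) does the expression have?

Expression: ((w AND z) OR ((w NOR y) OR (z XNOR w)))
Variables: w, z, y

Satisfying assignments: (0,0,0), (0,0,1), (0,1,0), (1,1,0), (1,1,1)
Count: 5 out of 8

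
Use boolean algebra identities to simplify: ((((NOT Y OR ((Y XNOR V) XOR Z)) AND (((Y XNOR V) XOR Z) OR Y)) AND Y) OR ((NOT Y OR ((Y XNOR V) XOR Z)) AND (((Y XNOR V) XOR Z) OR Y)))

By absorption (E OR (E AND v) = E) then distribution ((E OR v) AND (E OR NOT v) = E):
= ((Y XNOR V) XOR Z)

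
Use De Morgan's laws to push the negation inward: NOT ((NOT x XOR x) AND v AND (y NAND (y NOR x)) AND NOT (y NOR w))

NOT (NOT x XOR x) OR NOT v OR NOT (y NAND (y NOR x)) OR (y NOR w)
De Morgan's: NOT(AND of terms) = OR of negations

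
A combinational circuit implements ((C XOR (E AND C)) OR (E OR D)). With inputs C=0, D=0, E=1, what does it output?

Substituting: ((0 XOR (1 AND 0)) OR (1 OR 0))
= 1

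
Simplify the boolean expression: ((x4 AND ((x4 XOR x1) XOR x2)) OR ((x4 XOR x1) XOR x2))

By absorption (E OR (E AND v) = E):
= ((x4 XOR x1) XOR x2)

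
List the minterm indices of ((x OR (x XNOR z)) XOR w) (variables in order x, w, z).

Σm(0, 3, 4, 5) = (NOT x AND NOT w AND NOT z) OR (NOT x AND w AND z) OR (x AND NOT w AND NOT z) OR (x AND NOT w AND z)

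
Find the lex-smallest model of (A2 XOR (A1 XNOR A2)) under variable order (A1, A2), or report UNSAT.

A1=0, A2=0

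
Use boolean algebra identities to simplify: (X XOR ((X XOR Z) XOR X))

By XOR self-cancellation ((E XOR v) XOR v = E):
= (X XOR Z)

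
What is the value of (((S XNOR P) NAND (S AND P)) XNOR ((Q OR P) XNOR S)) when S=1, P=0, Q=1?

Substituting: (((1 XNOR 0) NAND (1 AND 0)) XNOR ((1 OR 0) XNOR 1))
= 1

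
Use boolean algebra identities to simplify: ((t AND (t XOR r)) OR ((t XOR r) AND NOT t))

By distribution ((E AND v) OR (E AND NOT v) = E):
= (t XOR r)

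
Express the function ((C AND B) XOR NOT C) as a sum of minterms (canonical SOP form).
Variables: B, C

Σm(0, 2, 3) = (NOT B AND NOT C) OR (B AND NOT C) OR (B AND C)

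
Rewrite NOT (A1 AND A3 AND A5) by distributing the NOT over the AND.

NOT A1 OR NOT A3 OR NOT A5
De Morgan's: NOT(AND of terms) = OR of negations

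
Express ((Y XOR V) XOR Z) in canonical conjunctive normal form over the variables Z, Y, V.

(Z OR Y OR V) AND (Z OR NOT Y OR NOT V) AND (NOT Z OR Y OR NOT V) AND (NOT Z OR NOT Y OR V)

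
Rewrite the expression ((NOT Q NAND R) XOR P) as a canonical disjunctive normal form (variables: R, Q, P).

(NOT R AND NOT Q AND NOT P) OR (NOT R AND Q AND NOT P) OR (R AND NOT Q AND P) OR (R AND Q AND NOT P)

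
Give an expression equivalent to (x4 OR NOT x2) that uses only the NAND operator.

((x4 NAND x4) NAND ((x2 NAND x2) NAND (x2 NAND x2)))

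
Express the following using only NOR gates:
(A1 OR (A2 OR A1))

((A1 NOR ((A2 NOR A1) NOR (A2 NOR A1))) NOR (A1 NOR ((A2 NOR A1) NOR (A2 NOR A1))))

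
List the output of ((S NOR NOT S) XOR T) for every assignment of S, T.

S | T | Output
--------------
0 | 0 | 0
0 | 1 | 1
1 | 0 | 0
1 | 1 | 1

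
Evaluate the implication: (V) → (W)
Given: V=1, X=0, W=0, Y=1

Antecedent (V) = 1; consequent (W) = 0.
1 → 0 = 0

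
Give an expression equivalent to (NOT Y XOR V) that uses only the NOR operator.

(((((Y NOR Y) NOR V) NOR ((Y NOR Y) NOR V)) NOR (((Y NOR Y) NOR V) NOR ((Y NOR Y) NOR V))) NOR (((((Y NOR Y) NOR (Y NOR Y)) NOR (V NOR V)) NOR (((Y NOR Y) NOR (Y NOR Y)) NOR (V NOR V))) NOR ((((Y NOR Y) NOR (Y NOR Y)) NOR (V NOR V)) NOR (((Y NOR Y) NOR (Y NOR Y)) NOR (V NOR V)))))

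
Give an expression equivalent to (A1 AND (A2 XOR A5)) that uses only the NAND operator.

((A1 NAND ((A2 NAND (A2 NAND A5)) NAND (A5 NAND (A2 NAND A5)))) NAND (A1 NAND ((A2 NAND (A2 NAND A5)) NAND (A5 NAND (A2 NAND A5)))))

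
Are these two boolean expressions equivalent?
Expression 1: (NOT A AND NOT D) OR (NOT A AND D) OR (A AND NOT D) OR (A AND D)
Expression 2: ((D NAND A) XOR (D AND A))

Yes, they are equivalent — the two output columns agree on all 4 assignments:
A | D | Expression 1 | Expression 2
-----------------------------------
0 | 0 | 1 | 1
0 | 1 | 1 | 1
1 | 0 | 1 | 1
1 | 1 | 1 | 1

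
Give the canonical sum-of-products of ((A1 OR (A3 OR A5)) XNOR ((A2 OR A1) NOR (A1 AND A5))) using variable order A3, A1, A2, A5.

Σm(1, 2, 8, 9) = (NOT A3 AND NOT A1 AND NOT A2 AND A5) OR (NOT A3 AND NOT A1 AND A2 AND NOT A5) OR (A3 AND NOT A1 AND NOT A2 AND NOT A5) OR (A3 AND NOT A1 AND NOT A2 AND A5)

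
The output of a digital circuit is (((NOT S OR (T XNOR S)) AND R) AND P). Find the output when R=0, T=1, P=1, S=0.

Substituting: (((NOT 0 OR (1 XNOR 0)) AND 0) AND 1)
= 0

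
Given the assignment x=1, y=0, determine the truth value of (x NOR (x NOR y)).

Substituting: (1 NOR (1 NOR 0))
= 0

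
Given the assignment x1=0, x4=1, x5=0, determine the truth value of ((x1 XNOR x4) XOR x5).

Substituting: ((0 XNOR 1) XOR 0)
= 0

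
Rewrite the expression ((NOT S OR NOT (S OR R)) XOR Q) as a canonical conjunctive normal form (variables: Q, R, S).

(Q OR R OR NOT S) AND (Q OR NOT R OR NOT S) AND (NOT Q OR R OR S) AND (NOT Q OR NOT R OR S)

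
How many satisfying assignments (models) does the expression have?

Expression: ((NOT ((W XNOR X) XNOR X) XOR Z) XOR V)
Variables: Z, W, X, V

Satisfying assignments: (0,0,0,0), (0,0,1,0), (0,1,0,1), (0,1,1,1), (1,0,0,1), (1,0,1,1), (1,1,0,0), (1,1,1,0)
Count: 8 out of 16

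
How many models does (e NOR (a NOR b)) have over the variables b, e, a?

Satisfying assignments: (0,0,1), (1,0,0), (1,0,1)
Count: 3 out of 8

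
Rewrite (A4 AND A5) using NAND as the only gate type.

((A4 NAND A5) NAND (A4 NAND A5))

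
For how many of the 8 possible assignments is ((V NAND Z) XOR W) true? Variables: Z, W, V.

Satisfying assignments: (0,0,0), (0,0,1), (1,0,0), (1,1,1)
Count: 4 out of 8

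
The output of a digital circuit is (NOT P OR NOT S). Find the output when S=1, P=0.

Substituting: (NOT 0 OR NOT 1)
= 1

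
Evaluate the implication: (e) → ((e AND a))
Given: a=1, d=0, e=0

Antecedent (e) = 0; consequent ((e AND a)) = 0.
0 → 0 = 1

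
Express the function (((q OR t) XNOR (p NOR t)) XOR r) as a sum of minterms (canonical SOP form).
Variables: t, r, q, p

Σm(1, 2, 4, 7, 12, 13, 14, 15) = (NOT t AND NOT r AND NOT q AND p) OR (NOT t AND NOT r AND q AND NOT p) OR (NOT t AND r AND NOT q AND NOT p) OR (NOT t AND r AND q AND p) OR (t AND r AND NOT q AND NOT p) OR (t AND r AND NOT q AND p) OR (t AND r AND q AND NOT p) OR (t AND r AND q AND p)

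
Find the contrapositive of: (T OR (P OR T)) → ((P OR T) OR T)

Contrapositive: NOT ((P OR T) OR T) → NOT (T OR (P OR T))
Note: A statement and its contrapositive are logically equivalent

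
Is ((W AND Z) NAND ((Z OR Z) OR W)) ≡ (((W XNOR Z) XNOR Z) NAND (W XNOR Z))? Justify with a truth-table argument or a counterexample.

Yes, they are equivalent — the two output columns agree on all 4 assignments:
Z | W | Expression 1 | Expression 2
-----------------------------------
0 | 0 | 1 | 1
0 | 1 | 1 | 1
1 | 0 | 1 | 1
1 | 1 | 0 | 0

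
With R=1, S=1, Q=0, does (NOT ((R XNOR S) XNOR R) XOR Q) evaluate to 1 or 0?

Substituting: (NOT ((1 XNOR 1) XNOR 1) XOR 0)
= 0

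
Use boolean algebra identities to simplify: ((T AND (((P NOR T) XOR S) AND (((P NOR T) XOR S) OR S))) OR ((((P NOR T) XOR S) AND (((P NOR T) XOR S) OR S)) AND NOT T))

By distribution ((E AND v) OR (E AND NOT v) = E) then absorption (E AND (E OR v) = E):
= ((P NOR T) XOR S)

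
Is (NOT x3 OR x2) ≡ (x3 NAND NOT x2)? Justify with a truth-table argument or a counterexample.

Yes, they are equivalent — the two output columns agree on all 4 assignments:
x3 | x2 | Expression 1 | Expression 2
-------------------------------------
0 | 0 | 1 | 1
0 | 1 | 1 | 1
1 | 0 | 0 | 0
1 | 1 | 1 | 1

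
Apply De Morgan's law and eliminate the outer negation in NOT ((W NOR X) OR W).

NOT (W NOR X) AND NOT W
De Morgan's: NOT(OR of terms) = AND of negations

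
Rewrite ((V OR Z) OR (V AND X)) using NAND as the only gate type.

((((V NAND V) NAND (Z NAND Z)) NAND ((V NAND V) NAND (Z NAND Z))) NAND (((V NAND X) NAND (V NAND X)) NAND ((V NAND X) NAND (V NAND X))))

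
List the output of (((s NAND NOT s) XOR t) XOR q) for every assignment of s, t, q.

s | t | q | Output
------------------
0 | 0 | 0 | 1
0 | 0 | 1 | 0
0 | 1 | 0 | 0
0 | 1 | 1 | 1
1 | 0 | 0 | 1
1 | 0 | 1 | 0
1 | 1 | 0 | 0
1 | 1 | 1 | 1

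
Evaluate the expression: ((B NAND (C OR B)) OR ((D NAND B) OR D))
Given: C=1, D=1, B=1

Substituting: ((1 NAND (1 OR 1)) OR ((1 NAND 1) OR 1))
= 1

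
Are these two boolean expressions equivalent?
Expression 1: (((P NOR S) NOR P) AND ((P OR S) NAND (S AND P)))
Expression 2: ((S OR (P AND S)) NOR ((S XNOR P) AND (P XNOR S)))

No. Counterexample: with P=0, S=1, Expression 1 = 1 but Expression 2 = 0.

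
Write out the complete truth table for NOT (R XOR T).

R | T | Output
--------------
0 | 0 | 1
0 | 1 | 0
1 | 0 | 0
1 | 1 | 1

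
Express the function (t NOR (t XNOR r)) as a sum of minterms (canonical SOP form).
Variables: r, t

Σm(2) = (r AND NOT t)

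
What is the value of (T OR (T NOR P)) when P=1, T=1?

Substituting: (1 OR (1 NOR 1))
= 1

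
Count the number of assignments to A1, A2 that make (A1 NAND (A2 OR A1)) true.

Satisfying assignments: (0,0), (0,1)
Count: 2 out of 4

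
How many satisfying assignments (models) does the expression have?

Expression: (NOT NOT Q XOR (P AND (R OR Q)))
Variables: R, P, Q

Satisfying assignments: (0,0,1), (1,0,1), (1,1,0)
Count: 3 out of 8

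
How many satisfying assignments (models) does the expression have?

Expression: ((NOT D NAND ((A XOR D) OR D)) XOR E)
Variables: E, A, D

Satisfying assignments: (0,0,0), (0,0,1), (0,1,1), (1,1,0)
Count: 4 out of 8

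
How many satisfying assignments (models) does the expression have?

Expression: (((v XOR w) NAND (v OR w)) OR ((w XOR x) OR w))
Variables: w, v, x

Satisfying assignments: (0,0,0), (0,0,1), (0,1,1), (1,0,0), (1,0,1), (1,1,0), (1,1,1)
Count: 7 out of 8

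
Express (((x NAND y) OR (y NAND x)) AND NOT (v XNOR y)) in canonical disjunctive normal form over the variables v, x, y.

(NOT v AND NOT x AND y) OR (v AND NOT x AND NOT y) OR (v AND x AND NOT y)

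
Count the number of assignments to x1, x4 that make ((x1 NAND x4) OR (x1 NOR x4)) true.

Satisfying assignments: (0,0), (0,1), (1,0)
Count: 3 out of 4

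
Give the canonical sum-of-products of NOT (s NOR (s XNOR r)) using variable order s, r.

Σm(0, 2, 3) = (NOT s AND NOT r) OR (s AND NOT r) OR (s AND r)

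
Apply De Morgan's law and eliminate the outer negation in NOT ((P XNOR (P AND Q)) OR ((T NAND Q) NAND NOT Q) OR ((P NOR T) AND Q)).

NOT (P XNOR (P AND Q)) AND NOT ((T NAND Q) NAND NOT Q) AND NOT ((P NOR T) AND Q)
De Morgan's: NOT(OR of terms) = AND of negations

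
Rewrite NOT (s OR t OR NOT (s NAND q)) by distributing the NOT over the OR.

NOT s AND NOT t AND (s NAND q)
De Morgan's: NOT(OR of terms) = AND of negations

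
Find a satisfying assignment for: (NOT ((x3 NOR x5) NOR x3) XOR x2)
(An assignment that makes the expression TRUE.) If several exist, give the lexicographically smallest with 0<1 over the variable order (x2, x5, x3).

x2=0, x5=0, x3=0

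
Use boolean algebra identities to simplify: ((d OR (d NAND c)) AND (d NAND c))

By absorption (E AND (E OR v) = E):
= (d NAND c)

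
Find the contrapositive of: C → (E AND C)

Contrapositive: NOT (E AND C) → NOT C
Note: A statement and its contrapositive are logically equivalent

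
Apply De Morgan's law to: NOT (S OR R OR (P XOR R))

NOT S AND NOT R AND NOT (P XOR R)
De Morgan's: NOT(OR of terms) = AND of negations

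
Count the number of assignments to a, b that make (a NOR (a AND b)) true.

Satisfying assignments: (0,0), (0,1)
Count: 2 out of 4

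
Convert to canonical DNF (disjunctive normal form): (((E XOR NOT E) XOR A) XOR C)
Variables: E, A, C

(NOT E AND NOT A AND NOT C) OR (NOT E AND A AND C) OR (E AND NOT A AND NOT C) OR (E AND A AND C)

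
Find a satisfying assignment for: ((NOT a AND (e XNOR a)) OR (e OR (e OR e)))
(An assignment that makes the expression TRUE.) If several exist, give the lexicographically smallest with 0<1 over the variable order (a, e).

a=0, e=0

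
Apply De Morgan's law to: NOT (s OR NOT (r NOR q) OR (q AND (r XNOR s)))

NOT s AND (r NOR q) AND NOT (q AND (r XNOR s))
De Morgan's: NOT(OR of terms) = AND of negations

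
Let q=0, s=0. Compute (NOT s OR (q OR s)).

Substituting: (NOT 0 OR (0 OR 0))
= 1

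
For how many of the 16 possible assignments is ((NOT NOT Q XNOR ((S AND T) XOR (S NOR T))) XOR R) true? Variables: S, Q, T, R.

Satisfying assignments: (0,0,0,1), (0,0,1,0), (0,1,0,0), (0,1,1,1), (1,0,0,0), (1,0,1,1), (1,1,0,1), (1,1,1,0)
Count: 8 out of 16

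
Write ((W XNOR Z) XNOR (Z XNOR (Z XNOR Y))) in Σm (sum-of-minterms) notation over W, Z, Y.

Σm(1, 2, 4, 7) = (NOT W AND NOT Z AND Y) OR (NOT W AND Z AND NOT Y) OR (W AND NOT Z AND NOT Y) OR (W AND Z AND Y)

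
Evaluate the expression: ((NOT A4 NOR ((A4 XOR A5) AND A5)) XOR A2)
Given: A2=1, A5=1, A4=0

Substituting: ((NOT 0 NOR ((0 XOR 1) AND 1)) XOR 1)
= 1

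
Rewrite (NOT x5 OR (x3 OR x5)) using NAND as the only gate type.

(((x5 NAND x5) NAND (x5 NAND x5)) NAND (((x3 NAND x3) NAND (x5 NAND x5)) NAND ((x3 NAND x3) NAND (x5 NAND x5))))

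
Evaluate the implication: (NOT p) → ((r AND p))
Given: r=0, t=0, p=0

Antecedent (NOT p) = 1; consequent ((r AND p)) = 0.
1 → 0 = 0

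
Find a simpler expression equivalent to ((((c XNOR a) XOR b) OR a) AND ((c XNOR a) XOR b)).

By absorption (E AND (E OR v) = E):
= ((c XNOR a) XOR b)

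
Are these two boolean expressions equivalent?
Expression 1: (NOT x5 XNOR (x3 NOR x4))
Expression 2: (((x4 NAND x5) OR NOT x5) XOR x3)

No. Counterexample: with x3=0, x4=0, x5=1, Expression 1 = 0 but Expression 2 = 1.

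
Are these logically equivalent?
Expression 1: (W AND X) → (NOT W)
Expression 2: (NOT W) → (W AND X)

No, Converse is not equivalent to original (counterexample: Y=0, W=0, X=0)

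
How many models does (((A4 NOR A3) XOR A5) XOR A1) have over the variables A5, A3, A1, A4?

Satisfying assignments: (0,0,0,0), (0,0,1,1), (0,1,1,0), (0,1,1,1), (1,0,0,1), (1,0,1,0), (1,1,0,0), (1,1,0,1)
Count: 8 out of 16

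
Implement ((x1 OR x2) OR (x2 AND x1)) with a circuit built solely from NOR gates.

((((x1 NOR x2) NOR (x1 NOR x2)) NOR ((x2 NOR x2) NOR (x1 NOR x1))) NOR (((x1 NOR x2) NOR (x1 NOR x2)) NOR ((x2 NOR x2) NOR (x1 NOR x1))))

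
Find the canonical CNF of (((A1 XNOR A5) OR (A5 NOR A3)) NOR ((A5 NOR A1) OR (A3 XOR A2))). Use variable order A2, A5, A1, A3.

(A2 OR A5 OR A1 OR A3) AND (A2 OR A5 OR A1 OR NOT A3) AND (A2 OR A5 OR NOT A1 OR A3) AND (A2 OR A5 OR NOT A1 OR NOT A3) AND (A2 OR NOT A5 OR A1 OR NOT A3) AND (A2 OR NOT A5 OR NOT A1 OR A3) AND (A2 OR NOT A5 OR NOT A1 OR NOT A3) AND (NOT A2 OR A5 OR A1 OR A3) AND (NOT A2 OR A5 OR A1 OR NOT A3) AND (NOT A2 OR A5 OR NOT A1 OR A3) AND (NOT A2 OR NOT A5 OR A1 OR A3) AND (NOT A2 OR NOT A5 OR NOT A1 OR A3) AND (NOT A2 OR NOT A5 OR NOT A1 OR NOT A3)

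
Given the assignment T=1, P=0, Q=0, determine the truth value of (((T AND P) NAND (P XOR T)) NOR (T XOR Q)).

Substituting: (((1 AND 0) NAND (0 XOR 1)) NOR (1 XOR 0))
= 0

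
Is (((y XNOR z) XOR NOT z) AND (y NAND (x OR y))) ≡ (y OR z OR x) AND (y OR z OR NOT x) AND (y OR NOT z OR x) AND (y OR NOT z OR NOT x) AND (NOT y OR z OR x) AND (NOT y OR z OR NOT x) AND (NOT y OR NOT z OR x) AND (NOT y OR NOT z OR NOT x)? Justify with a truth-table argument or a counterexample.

Yes, they are equivalent — the two output columns agree on all 8 assignments:
y | z | x | Expression 1 | Expression 2
---------------------------------------
0 | 0 | 0 | 0 | 0
0 | 0 | 1 | 0 | 0
0 | 1 | 0 | 0 | 0
0 | 1 | 1 | 0 | 0
1 | 0 | 0 | 0 | 0
1 | 0 | 1 | 0 | 0
1 | 1 | 0 | 0 | 0
1 | 1 | 1 | 0 | 0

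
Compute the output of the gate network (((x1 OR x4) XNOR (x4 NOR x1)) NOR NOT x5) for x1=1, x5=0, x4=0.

Substituting: (((1 OR 0) XNOR (0 NOR 1)) NOR NOT 0)
= 0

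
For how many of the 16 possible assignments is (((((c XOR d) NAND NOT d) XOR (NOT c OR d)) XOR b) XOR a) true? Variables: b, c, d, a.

Satisfying assignments: (0,0,0,1), (0,0,1,1), (0,1,0,1), (0,1,1,1), (1,0,0,0), (1,0,1,0), (1,1,0,0), (1,1,1,0)
Count: 8 out of 16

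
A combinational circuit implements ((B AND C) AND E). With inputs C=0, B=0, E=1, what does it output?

Substituting: ((0 AND 0) AND 1)
= 0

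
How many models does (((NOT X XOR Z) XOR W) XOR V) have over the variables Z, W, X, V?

Satisfying assignments: (0,0,0,0), (0,0,1,1), (0,1,0,1), (0,1,1,0), (1,0,0,1), (1,0,1,0), (1,1,0,0), (1,1,1,1)
Count: 8 out of 16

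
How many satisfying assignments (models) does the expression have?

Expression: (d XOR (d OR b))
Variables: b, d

Satisfying assignments: (1,0)
Count: 1 out of 4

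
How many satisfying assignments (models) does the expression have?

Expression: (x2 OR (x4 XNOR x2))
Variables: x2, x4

Satisfying assignments: (0,0), (1,0), (1,1)
Count: 3 out of 4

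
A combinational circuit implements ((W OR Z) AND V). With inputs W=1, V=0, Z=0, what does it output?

Substituting: ((1 OR 0) AND 0)
= 0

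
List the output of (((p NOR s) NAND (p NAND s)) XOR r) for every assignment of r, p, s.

r | p | s | Output
------------------
0 | 0 | 0 | 0
0 | 0 | 1 | 1
0 | 1 | 0 | 1
0 | 1 | 1 | 1
1 | 0 | 0 | 1
1 | 0 | 1 | 0
1 | 1 | 0 | 0
1 | 1 | 1 | 0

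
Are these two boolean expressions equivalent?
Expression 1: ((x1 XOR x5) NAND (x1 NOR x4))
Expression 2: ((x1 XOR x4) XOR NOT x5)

No. Counterexample: with x5=0, x4=0, x1=1, Expression 1 = 1 but Expression 2 = 0.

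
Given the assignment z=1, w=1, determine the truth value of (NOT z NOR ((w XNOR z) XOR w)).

Substituting: (NOT 1 NOR ((1 XNOR 1) XOR 1))
= 1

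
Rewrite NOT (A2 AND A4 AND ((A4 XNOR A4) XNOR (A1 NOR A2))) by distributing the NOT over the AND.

NOT A2 OR NOT A4 OR NOT ((A4 XNOR A4) XNOR (A1 NOR A2))
De Morgan's: NOT(AND of terms) = OR of negations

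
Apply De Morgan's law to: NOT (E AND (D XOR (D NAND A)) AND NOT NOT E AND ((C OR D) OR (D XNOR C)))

NOT E OR NOT (D XOR (D NAND A)) OR NOT E OR NOT ((C OR D) OR (D XNOR C))
De Morgan's: NOT(AND of terms) = OR of negations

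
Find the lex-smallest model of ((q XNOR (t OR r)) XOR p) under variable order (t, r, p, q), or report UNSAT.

t=0, r=0, p=0, q=0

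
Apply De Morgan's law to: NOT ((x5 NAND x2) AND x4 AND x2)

NOT (x5 NAND x2) OR NOT x4 OR NOT x2
De Morgan's: NOT(AND of terms) = OR of negations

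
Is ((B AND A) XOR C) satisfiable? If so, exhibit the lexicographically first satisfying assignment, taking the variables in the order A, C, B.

A=0, C=1, B=0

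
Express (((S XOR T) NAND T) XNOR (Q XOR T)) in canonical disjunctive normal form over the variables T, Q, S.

(NOT T AND Q AND NOT S) OR (NOT T AND Q AND S) OR (T AND NOT Q AND S) OR (T AND Q AND NOT S)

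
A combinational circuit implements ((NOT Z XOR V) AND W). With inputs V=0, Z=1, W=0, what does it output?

Substituting: ((NOT 1 XOR 0) AND 0)
= 0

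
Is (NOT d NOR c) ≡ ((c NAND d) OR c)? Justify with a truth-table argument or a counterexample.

No. Counterexample: with c=0, d=0, Expression 1 = 0 but Expression 2 = 1.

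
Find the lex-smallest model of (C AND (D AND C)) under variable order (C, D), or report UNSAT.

C=1, D=1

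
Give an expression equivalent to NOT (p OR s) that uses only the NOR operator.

(((p NOR s) NOR (p NOR s)) NOR ((p NOR s) NOR (p NOR s)))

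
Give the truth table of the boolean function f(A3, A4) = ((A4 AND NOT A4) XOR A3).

A3 | A4 | Output
----------------
0 | 0 | 0
0 | 1 | 0
1 | 0 | 1
1 | 1 | 1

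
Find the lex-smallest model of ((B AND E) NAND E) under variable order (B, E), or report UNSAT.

B=0, E=0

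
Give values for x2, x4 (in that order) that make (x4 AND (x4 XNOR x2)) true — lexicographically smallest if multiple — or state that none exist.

x2=1, x4=1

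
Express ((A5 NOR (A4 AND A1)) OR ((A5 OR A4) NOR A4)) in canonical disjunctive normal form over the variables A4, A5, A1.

(NOT A4 AND NOT A5 AND NOT A1) OR (NOT A4 AND NOT A5 AND A1) OR (A4 AND NOT A5 AND NOT A1)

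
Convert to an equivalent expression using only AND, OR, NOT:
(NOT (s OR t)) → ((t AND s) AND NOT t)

(s OR t) OR ((t AND s) AND NOT t)
(Implication elimination: A → B = NOT A OR B)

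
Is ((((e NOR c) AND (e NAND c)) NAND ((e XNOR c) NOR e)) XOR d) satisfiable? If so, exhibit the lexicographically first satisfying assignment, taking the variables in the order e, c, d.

e=0, c=0, d=0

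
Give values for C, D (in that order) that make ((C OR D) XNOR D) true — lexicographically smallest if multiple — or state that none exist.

C=0, D=0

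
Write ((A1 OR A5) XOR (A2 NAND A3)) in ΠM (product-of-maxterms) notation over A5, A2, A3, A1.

ΠM(1, 3, 5, 6, 8, 9, 10, 11, 12, 13) = (A5 OR A2 OR A3 OR NOT A1) AND (A5 OR A2 OR NOT A3 OR NOT A1) AND (A5 OR NOT A2 OR A3 OR NOT A1) AND (A5 OR NOT A2 OR NOT A3 OR A1) AND (NOT A5 OR A2 OR A3 OR A1) AND (NOT A5 OR A2 OR A3 OR NOT A1) AND (NOT A5 OR A2 OR NOT A3 OR A1) AND (NOT A5 OR A2 OR NOT A3 OR NOT A1) AND (NOT A5 OR NOT A2 OR A3 OR A1) AND (NOT A5 OR NOT A2 OR A3 OR NOT A1)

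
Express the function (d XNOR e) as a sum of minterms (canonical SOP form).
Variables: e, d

Σm(0, 3) = (NOT e AND NOT d) OR (e AND d)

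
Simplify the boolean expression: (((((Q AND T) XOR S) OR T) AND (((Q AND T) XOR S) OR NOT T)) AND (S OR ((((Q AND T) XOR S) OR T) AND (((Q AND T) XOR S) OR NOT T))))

By absorption (E AND (E OR v) = E) then distribution ((E OR v) AND (E OR NOT v) = E):
= ((Q AND T) XOR S)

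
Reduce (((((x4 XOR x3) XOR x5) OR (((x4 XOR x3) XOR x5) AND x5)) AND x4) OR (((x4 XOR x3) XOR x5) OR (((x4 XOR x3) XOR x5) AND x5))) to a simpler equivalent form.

By absorption (E OR (E AND v) = E) then absorption (E OR (E AND v) = E):
= ((x4 XOR x3) XOR x5)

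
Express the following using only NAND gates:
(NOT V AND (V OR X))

(((V NAND V) NAND ((V NAND V) NAND (X NAND X))) NAND ((V NAND V) NAND ((V NAND V) NAND (X NAND X))))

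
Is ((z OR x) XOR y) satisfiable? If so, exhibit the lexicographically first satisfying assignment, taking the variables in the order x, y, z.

x=0, y=0, z=1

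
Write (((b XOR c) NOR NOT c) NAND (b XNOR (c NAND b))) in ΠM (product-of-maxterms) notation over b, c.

ΠM() = TRUE (no maxterms)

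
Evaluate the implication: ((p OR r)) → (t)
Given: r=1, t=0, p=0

Antecedent ((p OR r)) = 1; consequent (t) = 0.
1 → 0 = 0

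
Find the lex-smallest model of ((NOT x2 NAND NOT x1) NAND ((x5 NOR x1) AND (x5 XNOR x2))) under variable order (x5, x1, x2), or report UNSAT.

x5=0, x1=0, x2=0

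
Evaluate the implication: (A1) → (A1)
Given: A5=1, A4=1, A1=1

Antecedent (A1) = 1; consequent (A1) = 1.
1 → 1 = 1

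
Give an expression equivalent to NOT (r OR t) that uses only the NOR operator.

(((r NOR t) NOR (r NOR t)) NOR ((r NOR t) NOR (r NOR t)))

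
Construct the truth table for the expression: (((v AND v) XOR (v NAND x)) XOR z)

v | z | x | Output
------------------
0 | 0 | 0 | 1
0 | 0 | 1 | 1
0 | 1 | 0 | 0
0 | 1 | 1 | 0
1 | 0 | 0 | 0
1 | 0 | 1 | 1
1 | 1 | 0 | 1
1 | 1 | 1 | 0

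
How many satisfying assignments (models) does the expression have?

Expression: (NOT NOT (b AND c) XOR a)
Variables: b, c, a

Satisfying assignments: (0,0,1), (0,1,1), (1,0,1), (1,1,0)
Count: 4 out of 8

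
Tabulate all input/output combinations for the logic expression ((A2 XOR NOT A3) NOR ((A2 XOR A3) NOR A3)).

A2 | A3 | Output
----------------
0 | 0 | 0
0 | 1 | 1
1 | 0 | 1
1 | 1 | 0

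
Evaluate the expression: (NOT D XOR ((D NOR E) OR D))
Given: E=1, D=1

Substituting: (NOT 1 XOR ((1 NOR 1) OR 1))
= 1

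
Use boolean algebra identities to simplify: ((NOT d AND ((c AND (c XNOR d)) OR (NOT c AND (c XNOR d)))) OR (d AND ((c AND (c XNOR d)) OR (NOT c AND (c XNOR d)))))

By distribution ((E AND v) OR (E AND NOT v) = E) then distribution ((E AND v) OR (E AND NOT v) = E):
= (c XNOR d)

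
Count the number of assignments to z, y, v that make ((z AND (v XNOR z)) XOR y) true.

Satisfying assignments: (0,1,0), (0,1,1), (1,0,1), (1,1,0)
Count: 4 out of 8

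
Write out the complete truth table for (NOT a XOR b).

a | b | Output
--------------
0 | 0 | 1
0 | 1 | 0
1 | 0 | 0
1 | 1 | 1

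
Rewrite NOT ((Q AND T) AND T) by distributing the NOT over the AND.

NOT (Q AND T) OR NOT T
De Morgan's: NOT(AND of terms) = OR of negations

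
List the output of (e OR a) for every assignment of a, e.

a | e | Output
--------------
0 | 0 | 0
0 | 1 | 1
1 | 0 | 1
1 | 1 | 1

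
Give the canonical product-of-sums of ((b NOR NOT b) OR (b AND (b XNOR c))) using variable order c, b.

ΠM(0, 1, 2) = (c OR b) AND (c OR NOT b) AND (NOT c OR b)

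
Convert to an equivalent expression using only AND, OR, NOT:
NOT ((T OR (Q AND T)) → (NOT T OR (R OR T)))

(T OR (Q AND T)) AND NOT (NOT T OR (R OR T))
(Negated implication: NOT(A → B) = A AND NOT B)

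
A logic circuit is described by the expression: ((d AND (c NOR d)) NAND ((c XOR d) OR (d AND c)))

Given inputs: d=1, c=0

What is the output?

Substituting: ((1 AND (0 NOR 1)) NAND ((0 XOR 1) OR (1 AND 0)))
= 1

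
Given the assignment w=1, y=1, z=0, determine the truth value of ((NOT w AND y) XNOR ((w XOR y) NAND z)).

Substituting: ((NOT 1 AND 1) XNOR ((1 XOR 1) NAND 0))
= 0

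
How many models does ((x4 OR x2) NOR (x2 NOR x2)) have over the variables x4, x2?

No assignment satisfies the expression.
Count: 0 out of 4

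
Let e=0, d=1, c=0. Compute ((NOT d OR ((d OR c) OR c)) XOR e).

Substituting: ((NOT 1 OR ((1 OR 0) OR 0)) XOR 0)
= 1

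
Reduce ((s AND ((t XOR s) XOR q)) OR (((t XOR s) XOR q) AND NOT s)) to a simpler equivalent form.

By distribution ((E AND v) OR (E AND NOT v) = E):
= ((t XOR s) XOR q)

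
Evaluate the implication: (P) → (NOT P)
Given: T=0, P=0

Antecedent (P) = 0; consequent (NOT P) = 1.
0 → 1 = 1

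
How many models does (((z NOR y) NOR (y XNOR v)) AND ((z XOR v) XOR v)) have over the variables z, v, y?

Satisfying assignments: (1,0,1), (1,1,0)
Count: 2 out of 8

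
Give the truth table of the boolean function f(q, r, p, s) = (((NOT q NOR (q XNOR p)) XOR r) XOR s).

q | r | p | s | Output
----------------------
0 | 0 | 0 | 0 | 0
0 | 0 | 0 | 1 | 1
0 | 0 | 1 | 0 | 0
0 | 0 | 1 | 1 | 1
0 | 1 | 0 | 0 | 1
0 | 1 | 0 | 1 | 0
0 | 1 | 1 | 0 | 1
0 | 1 | 1 | 1 | 0
1 | 0 | 0 | 0 | 1
1 | 0 | 0 | 1 | 0
1 | 0 | 1 | 0 | 0
1 | 0 | 1 | 1 | 1
1 | 1 | 0 | 0 | 0
1 | 1 | 0 | 1 | 1
1 | 1 | 1 | 0 | 1
1 | 1 | 1 | 1 | 0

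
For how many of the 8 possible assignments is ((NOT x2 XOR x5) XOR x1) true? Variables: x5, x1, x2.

Satisfying assignments: (0,0,0), (0,1,1), (1,0,1), (1,1,0)
Count: 4 out of 8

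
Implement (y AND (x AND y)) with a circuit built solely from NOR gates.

((y NOR y) NOR (((x NOR x) NOR (y NOR y)) NOR ((x NOR x) NOR (y NOR y))))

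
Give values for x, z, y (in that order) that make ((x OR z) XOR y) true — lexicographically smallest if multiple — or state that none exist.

x=0, z=0, y=1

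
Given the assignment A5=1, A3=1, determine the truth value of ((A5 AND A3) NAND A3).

Substituting: ((1 AND 1) NAND 1)
= 0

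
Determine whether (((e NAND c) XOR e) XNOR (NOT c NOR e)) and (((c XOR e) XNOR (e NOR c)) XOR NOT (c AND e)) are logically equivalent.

No. Counterexample: with e=0, c=0, Expression 1 = 0 but Expression 2 = 1.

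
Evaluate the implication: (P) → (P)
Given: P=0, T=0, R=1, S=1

Antecedent (P) = 0; consequent (P) = 0.
0 → 0 = 1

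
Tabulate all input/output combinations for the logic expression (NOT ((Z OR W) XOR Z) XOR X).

X | W | Z | Output
------------------
0 | 0 | 0 | 1
0 | 0 | 1 | 1
0 | 1 | 0 | 0
0 | 1 | 1 | 1
1 | 0 | 0 | 0
1 | 0 | 1 | 0
1 | 1 | 0 | 1
1 | 1 | 1 | 0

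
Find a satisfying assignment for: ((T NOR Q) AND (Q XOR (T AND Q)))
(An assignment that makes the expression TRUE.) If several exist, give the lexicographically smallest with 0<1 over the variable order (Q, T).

UNSATISFIABLE - no assignment makes this expression true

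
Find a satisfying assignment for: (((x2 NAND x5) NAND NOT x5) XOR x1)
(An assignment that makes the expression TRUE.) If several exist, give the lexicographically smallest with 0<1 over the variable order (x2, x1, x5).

x2=0, x1=0, x5=1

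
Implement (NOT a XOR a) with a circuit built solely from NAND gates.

(((a NAND a) NAND ((a NAND a) NAND a)) NAND (a NAND ((a NAND a) NAND a)))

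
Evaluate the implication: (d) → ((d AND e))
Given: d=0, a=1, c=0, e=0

Antecedent (d) = 0; consequent ((d AND e)) = 0.
0 → 0 = 1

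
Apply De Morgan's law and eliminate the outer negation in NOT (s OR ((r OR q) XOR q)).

NOT s AND NOT ((r OR q) XOR q)
De Morgan's: NOT(OR of terms) = AND of negations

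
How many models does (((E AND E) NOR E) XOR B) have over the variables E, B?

Satisfying assignments: (0,0), (1,1)
Count: 2 out of 4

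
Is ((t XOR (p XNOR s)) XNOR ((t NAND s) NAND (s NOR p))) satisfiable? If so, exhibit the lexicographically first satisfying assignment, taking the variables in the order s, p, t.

s=0, p=0, t=1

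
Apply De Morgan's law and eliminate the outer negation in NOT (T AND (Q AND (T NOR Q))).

NOT T OR NOT (Q AND (T NOR Q))
De Morgan's: NOT(AND of terms) = OR of negations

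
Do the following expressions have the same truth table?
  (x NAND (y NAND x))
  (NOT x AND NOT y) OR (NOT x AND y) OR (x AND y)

Yes, they are equivalent — the two output columns agree on all 4 assignments:
x | y | Expression 1 | Expression 2
-----------------------------------
0 | 0 | 1 | 1
0 | 1 | 1 | 1
1 | 0 | 0 | 0
1 | 1 | 1 | 1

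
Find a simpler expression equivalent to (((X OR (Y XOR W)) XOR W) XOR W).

By XOR self-cancellation ((E XOR v) XOR v = E):
= (X OR (Y XOR W))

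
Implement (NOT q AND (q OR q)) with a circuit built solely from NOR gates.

(((q NOR q) NOR (q NOR q)) NOR (((q NOR q) NOR (q NOR q)) NOR ((q NOR q) NOR (q NOR q))))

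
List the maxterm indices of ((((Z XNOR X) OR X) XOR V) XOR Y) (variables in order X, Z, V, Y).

ΠM(1, 2, 4, 7, 9, 10, 13, 14) = (X OR Z OR V OR NOT Y) AND (X OR Z OR NOT V OR Y) AND (X OR NOT Z OR V OR Y) AND (X OR NOT Z OR NOT V OR NOT Y) AND (NOT X OR Z OR V OR NOT Y) AND (NOT X OR Z OR NOT V OR Y) AND (NOT X OR NOT Z OR V OR NOT Y) AND (NOT X OR NOT Z OR NOT V OR Y)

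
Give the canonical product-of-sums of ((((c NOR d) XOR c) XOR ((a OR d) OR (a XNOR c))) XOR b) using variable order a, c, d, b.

ΠM(0, 3, 5, 6, 8, 11, 12, 14) = (a OR c OR d OR b) AND (a OR c OR NOT d OR NOT b) AND (a OR NOT c OR d OR NOT b) AND (a OR NOT c OR NOT d OR b) AND (NOT a OR c OR d OR b) AND (NOT a OR c OR NOT d OR NOT b) AND (NOT a OR NOT c OR d OR b) AND (NOT a OR NOT c OR NOT d OR b)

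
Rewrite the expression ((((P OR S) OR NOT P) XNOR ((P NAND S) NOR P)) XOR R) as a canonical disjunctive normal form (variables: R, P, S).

(R AND NOT P AND NOT S) OR (R AND NOT P AND S) OR (R AND P AND NOT S) OR (R AND P AND S)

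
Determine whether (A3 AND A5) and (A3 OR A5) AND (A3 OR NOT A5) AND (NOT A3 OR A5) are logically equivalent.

Yes, they are equivalent — the two output columns agree on all 4 assignments:
A3 | A5 | Expression 1 | Expression 2
-------------------------------------
0 | 0 | 0 | 0
0 | 1 | 0 | 0
1 | 0 | 0 | 0
1 | 1 | 1 | 1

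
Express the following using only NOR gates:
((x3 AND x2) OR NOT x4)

((((x3 NOR x3) NOR (x2 NOR x2)) NOR (x4 NOR x4)) NOR (((x3 NOR x3) NOR (x2 NOR x2)) NOR (x4 NOR x4)))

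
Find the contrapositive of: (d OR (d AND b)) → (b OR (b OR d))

Contrapositive: NOT (b OR (b OR d)) → NOT (d OR (d AND b))
Note: A statement and its contrapositive are logically equivalent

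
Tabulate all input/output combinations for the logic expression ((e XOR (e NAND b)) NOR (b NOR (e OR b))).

b | e | Output
--------------
0 | 0 | 0
0 | 1 | 1
1 | 0 | 0
1 | 1 | 0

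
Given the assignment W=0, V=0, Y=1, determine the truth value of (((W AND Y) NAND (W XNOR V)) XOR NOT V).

Substituting: (((0 AND 1) NAND (0 XNOR 0)) XOR NOT 0)
= 0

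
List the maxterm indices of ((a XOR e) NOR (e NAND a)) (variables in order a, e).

ΠM(0, 1, 2) = (a OR e) AND (a OR NOT e) AND (NOT a OR e)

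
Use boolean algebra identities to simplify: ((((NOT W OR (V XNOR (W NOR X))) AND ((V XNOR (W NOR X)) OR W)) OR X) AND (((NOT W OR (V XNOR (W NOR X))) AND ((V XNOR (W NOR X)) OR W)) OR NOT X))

By distribution ((E OR v) AND (E OR NOT v) = E) then distribution ((E OR v) AND (E OR NOT v) = E):
= (V XNOR (W NOR X))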